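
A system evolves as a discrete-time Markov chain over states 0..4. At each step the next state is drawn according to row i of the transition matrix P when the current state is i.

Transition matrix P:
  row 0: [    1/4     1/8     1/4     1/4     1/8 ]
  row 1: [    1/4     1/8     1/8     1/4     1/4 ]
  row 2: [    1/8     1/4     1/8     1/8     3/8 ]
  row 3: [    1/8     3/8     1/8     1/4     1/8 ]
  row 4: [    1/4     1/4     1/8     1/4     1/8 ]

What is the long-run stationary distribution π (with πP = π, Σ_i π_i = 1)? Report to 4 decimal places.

Balance equations π_j = Σ_i π_i·P[i][j]:
  π_0 = 1/4·π_0 + 1/4·π_1 + 1/8·π_2 + 1/8·π_3 + 1/4·π_4
  π_1 = 1/8·π_0 + 1/8·π_1 + 1/4·π_2 + 3/8·π_3 + 1/4·π_4
  π_2 = 1/4·π_0 + 1/8·π_1 + 1/8·π_2 + 1/8·π_3 + 1/8·π_4
  π_3 = 1/4·π_0 + 1/4·π_1 + 1/8·π_2 + 1/4·π_3 + 1/4·π_4
  normalize: π_0 + π_1 + π_2 + π_3 + π_4 = 1
Solving the linear system gives exactly π = [35/173, 39/173, 26/173, 40/173, 33/173].

π = [0.2023, 0.2254, 0.1503, 0.2312, 0.1908]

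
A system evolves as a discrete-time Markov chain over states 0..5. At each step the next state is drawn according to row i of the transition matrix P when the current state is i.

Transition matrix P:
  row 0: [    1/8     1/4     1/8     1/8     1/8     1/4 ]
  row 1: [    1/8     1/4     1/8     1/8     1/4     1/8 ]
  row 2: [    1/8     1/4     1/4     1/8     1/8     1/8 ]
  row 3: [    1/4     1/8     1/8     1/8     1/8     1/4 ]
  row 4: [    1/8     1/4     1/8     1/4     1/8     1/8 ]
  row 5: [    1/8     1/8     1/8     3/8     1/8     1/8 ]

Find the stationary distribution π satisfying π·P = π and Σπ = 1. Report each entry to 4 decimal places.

π = [0.1482, 0.2060, 0.1429, 0.1855, 0.1507, 0.1667]

Balance equations π_j = Σ_i π_i·P[i][j]:
  π_0 = 1/8·π_0 + 1/8·π_1 + 1/8·π_2 + 1/4·π_3 + 1/8·π_4 + 1/8·π_5
  π_1 = 1/4·π_0 + 1/4·π_1 + 1/4·π_2 + 1/8·π_3 + 1/4·π_4 + 1/8·π_5
  π_2 = 1/8·π_0 + 1/8·π_1 + 1/4·π_2 + 1/8·π_3 + 1/8·π_4 + 1/8·π_5
  π_3 = 1/8·π_0 + 1/8·π_1 + 1/8·π_2 + 1/8·π_3 + 1/4·π_4 + 3/8·π_5
  π_4 = 1/8·π_0 + 1/4·π_1 + 1/8·π_2 + 1/8·π_3 + 1/8·π_4 + 1/8·π_5
  normalize: π_0 + π_1 + π_2 + π_3 + π_4 + π_5 = 1
Solving the linear system gives exactly π = [4696/31689, 6527/31689, 1/7, 5879/31689, 4777/31689, 587/3521].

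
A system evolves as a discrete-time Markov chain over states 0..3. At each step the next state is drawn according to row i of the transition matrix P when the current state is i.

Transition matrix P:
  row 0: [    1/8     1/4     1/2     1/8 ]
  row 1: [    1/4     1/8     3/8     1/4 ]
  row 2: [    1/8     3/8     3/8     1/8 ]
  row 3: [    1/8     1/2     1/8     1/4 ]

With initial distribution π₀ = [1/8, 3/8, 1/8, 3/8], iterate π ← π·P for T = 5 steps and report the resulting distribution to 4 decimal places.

t=0: π = [0.1250, 0.3750, 0.1250, 0.3750]
t=1: π = [0.1719, 0.3125, 0.2969, 0.2188]
t=2: π = [0.1641, 0.3027, 0.3418, 0.1914]
t=3: π = [0.1628, 0.3027, 0.3477, 0.1868]
t=4: π = [0.1628, 0.3023, 0.3487, 0.1862]
t=5: π = [0.1628, 0.3023, 0.3488, 0.1861]

π = [0.1628, 0.3023, 0.3488, 0.1861]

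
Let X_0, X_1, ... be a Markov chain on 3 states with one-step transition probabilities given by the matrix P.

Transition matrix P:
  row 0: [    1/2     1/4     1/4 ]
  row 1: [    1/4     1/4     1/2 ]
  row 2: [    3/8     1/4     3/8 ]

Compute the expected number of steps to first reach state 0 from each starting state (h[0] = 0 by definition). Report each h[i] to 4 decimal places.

h = [0.0000, 3.2727, 2.9091]

First-step conditioning: h[0] = 0; for i ≠ 0, h[i] = 1 + Σ_k P[i][k]·h[k].
  h[1] = 1 + 1/4·h[1] + 1/2·h[2]
  h[2] = 1 + 1/4·h[1] + 3/8·h[2]
Solving the 2×2 linear system over states ≠ 0 gives exactly h = [0, 36/11, 32/11] (h[0] = 0 is the target).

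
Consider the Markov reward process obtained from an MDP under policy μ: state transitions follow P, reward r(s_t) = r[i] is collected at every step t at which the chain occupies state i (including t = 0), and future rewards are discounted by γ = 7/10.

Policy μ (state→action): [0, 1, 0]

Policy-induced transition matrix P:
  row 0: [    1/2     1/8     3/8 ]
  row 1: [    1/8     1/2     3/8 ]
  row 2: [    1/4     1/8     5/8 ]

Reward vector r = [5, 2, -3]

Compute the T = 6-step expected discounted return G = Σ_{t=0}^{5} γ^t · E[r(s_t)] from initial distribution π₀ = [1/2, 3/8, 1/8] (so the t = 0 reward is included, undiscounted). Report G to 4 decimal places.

t=0: π = [0.5000, 0.3750, 0.1250], E[r] = 2.8750, γ^t·E[r] = 2.875000, running G = 2.875000
t=1: π = [0.3281, 0.2656, 0.4063], E[r] = 0.9531, γ^t·E[r] = 0.667188, running G = 3.542188
t=2: π = [0.2988, 0.2246, 0.4766], E[r] = 0.5137, γ^t·E[r] = 0.251699, running G = 3.793887
t=3: π = [0.2966, 0.2092, 0.4941], E[r] = 0.4192, γ^t·E[r] = 0.143782, running G = 3.937669
t=4: π = [0.2980, 0.2035, 0.4985], E[r] = 0.4013, γ^t·E[r] = 0.096361, running G = 4.034030
t=5: π = [0.2991, 0.2013, 0.4996], E[r] = 0.3990, γ^t·E[r] = 0.067066, running G = 4.101096

G = 4.1011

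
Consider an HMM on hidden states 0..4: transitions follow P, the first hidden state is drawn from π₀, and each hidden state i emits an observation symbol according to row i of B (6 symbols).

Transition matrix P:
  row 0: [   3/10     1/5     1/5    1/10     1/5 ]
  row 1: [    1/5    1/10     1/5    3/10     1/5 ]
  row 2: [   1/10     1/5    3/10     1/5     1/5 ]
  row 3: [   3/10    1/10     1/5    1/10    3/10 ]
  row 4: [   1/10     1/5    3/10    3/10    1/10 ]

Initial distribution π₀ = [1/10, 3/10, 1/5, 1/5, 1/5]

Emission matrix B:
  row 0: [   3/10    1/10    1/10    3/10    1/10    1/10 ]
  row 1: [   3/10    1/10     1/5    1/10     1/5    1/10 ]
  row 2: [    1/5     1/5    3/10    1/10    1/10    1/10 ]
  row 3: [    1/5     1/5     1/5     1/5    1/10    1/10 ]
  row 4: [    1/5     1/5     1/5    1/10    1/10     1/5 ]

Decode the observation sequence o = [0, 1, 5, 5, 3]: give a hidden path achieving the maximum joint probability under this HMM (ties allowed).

path = [1, 3, 4, 3, 0]

t=0: δ = [3.000e-02, 9.000e-02, 4.000e-02, 4.000e-02, 4.000e-02]  (obs o_0=0)
t=1: δ = [1.800e-03, 9.000e-04, 3.600e-03, 5.400e-03, 3.600e-03]  ψ = [1, 1, 1, 1, 1]  (obs o_1=1)
t=2: δ = [1.620e-04, 7.200e-05, 1.080e-04, 1.080e-04, 3.240e-04]  ψ = [3, 2, 2, 4, 3]  (obs o_2=5)
t=3: δ = [4.860e-06, 6.480e-06, 9.720e-06, 9.720e-06, 6.480e-06]  ψ = [0, 4, 4, 4, 0]  (obs o_3=5)
t=4: δ = [8.748e-07, 1.944e-07, 2.916e-07, 3.888e-07, 2.916e-07]  ψ = [3, 2, 2, 1, 3]  (obs o_4=3)
backtrack: best end state = 0; path = [1, 3, 4, 3, 0]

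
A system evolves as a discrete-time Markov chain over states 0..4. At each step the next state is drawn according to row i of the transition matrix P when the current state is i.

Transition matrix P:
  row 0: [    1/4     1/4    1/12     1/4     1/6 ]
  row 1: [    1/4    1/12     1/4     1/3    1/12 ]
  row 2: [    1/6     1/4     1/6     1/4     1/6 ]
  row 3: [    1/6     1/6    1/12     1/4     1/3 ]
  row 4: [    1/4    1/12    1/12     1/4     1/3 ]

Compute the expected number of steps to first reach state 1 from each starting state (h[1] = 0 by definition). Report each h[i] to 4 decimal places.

First-step conditioning: h[1] = 0; for i ≠ 1, h[i] = 1 + Σ_k P[i][k]·h[k].
  h[0] = 1 + 1/4·h[0] + 1/12·h[2] + 1/4·h[3] + 1/6·h[4]
  h[2] = 1 + 1/6·h[0] + 1/6·h[2] + 1/4·h[3] + 1/6·h[4]
  h[3] = 1 + 1/6·h[0] + 1/12·h[2] + 1/4·h[3] + 1/3·h[4]
  h[4] = 1 + 1/4·h[0] + 1/12·h[2] + 1/4·h[3] + 1/3·h[4]
Solving the 4×4 linear system over states ≠ 1 gives exactly h = [16/3, 0, 16/3, 268/45, 32/5] (h[1] = 0 is the target).

h = [5.3333, 0.0000, 5.3333, 5.9556, 6.4000]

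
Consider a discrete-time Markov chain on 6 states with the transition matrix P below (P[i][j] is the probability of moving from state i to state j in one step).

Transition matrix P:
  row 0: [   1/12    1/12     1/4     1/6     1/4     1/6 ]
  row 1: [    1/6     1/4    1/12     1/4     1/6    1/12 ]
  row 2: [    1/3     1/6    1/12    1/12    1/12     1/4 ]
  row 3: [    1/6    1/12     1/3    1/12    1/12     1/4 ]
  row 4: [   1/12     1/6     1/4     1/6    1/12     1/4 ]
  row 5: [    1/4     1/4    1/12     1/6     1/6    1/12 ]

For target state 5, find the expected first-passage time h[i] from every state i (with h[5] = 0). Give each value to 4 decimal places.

h = [5.0590, 5.6112, 4.8087, 4.7001, 4.7371, 0.0000]

First-step conditioning: h[5] = 0; for i ≠ 5, h[i] = 1 + Σ_k P[i][k]·h[k].
  h[0] = 1 + 1/12·h[0] + 1/12·h[1] + 1/4·h[2] + 1/6·h[3] + 1/4·h[4]
  h[1] = 1 + 1/6·h[0] + 1/4·h[1] + 1/12·h[2] + 1/4·h[3] + 1/6·h[4]
  h[2] = 1 + 1/3·h[0] + 1/6·h[1] + 1/12·h[2] + 1/12·h[3] + 1/12·h[4]
  h[3] = 1 + 1/6·h[0] + 1/12·h[1] + 1/3·h[2] + 1/12·h[3] + 1/12·h[4]
  h[4] = 1 + 1/12·h[0] + 1/6·h[1] + 1/4·h[2] + 1/6·h[3] + 1/12·h[4]
Solving the 5×5 linear system over states ≠ 5 gives exactly h = [313620/61993, 347856/61993, 298104/61993, 291372/61993, 293664/61993, 0] (h[5] = 0 is the target).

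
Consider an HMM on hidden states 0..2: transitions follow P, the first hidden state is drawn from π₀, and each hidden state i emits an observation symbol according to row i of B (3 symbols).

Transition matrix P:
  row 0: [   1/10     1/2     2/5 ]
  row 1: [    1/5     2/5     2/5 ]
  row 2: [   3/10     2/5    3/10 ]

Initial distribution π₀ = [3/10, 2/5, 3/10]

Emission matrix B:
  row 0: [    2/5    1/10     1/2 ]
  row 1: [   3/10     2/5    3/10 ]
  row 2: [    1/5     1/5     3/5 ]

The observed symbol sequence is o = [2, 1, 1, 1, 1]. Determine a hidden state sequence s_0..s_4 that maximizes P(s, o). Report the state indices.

path = [0, 1, 1, 1, 1]

t=0: δ = [1.500e-01, 1.200e-01, 1.800e-01]  (obs o_0=2)
t=1: δ = [5.400e-03, 3.000e-02, 1.200e-02]  ψ = [2, 0, 0]  (obs o_1=1)
t=2: δ = [6.000e-04, 4.800e-03, 2.400e-03]  ψ = [1, 1, 1]  (obs o_2=1)
t=3: δ = [9.600e-05, 7.680e-04, 3.840e-04]  ψ = [1, 1, 1]  (obs o_3=1)
t=4: δ = [1.536e-05, 1.229e-04, 6.144e-05]  ψ = [1, 1, 1]  (obs o_4=1)
backtrack: best end state = 1; path = [0, 1, 1, 1, 1]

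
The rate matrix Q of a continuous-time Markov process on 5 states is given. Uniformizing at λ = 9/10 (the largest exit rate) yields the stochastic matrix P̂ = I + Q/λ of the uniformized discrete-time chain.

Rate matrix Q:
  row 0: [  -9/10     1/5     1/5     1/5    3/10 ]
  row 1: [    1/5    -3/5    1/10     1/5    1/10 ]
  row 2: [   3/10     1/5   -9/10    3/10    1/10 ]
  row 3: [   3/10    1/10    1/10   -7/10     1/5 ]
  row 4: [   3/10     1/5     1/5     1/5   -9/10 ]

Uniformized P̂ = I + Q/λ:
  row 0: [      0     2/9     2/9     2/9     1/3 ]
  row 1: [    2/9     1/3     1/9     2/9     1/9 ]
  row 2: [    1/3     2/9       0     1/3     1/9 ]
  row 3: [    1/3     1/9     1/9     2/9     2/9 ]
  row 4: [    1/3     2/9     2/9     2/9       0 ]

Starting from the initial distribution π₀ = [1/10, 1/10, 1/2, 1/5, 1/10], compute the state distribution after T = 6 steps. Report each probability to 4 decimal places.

π = [0.2314, 0.2203, 0.1402, 0.2378, 0.1704]

t=0: π = [0.1000, 0.1000, 0.5000, 0.2000, 0.1000]
t=1: π = [0.2889, 0.2111, 0.0778, 0.2778, 0.1444]
t=2: π = [0.2136, 0.2148, 0.1506, 0.2309, 0.1901]
t=3: π = [0.2383, 0.2204, 0.1392, 0.2390, 0.1631]
t=4: π = [0.2294, 0.2202, 0.1402, 0.2377, 0.1725]
t=5: π = [0.2324, 0.2203, 0.1402, 0.2378, 0.1693]
t=6: π = [0.2314, 0.2203, 0.1402, 0.2378, 0.1704]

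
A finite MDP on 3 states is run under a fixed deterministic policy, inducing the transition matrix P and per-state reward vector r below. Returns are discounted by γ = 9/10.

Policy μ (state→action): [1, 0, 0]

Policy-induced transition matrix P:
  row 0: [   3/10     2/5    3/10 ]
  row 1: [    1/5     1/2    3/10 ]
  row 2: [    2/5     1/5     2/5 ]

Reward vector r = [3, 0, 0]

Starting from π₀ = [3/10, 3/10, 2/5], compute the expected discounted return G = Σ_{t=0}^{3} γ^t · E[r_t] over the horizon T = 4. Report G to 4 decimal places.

G = 3.1125

t=0: π = [0.3000, 0.3000, 0.4000], E[r] = 0.9000, γ^t·E[r] = 0.900000, running G = 0.900000
t=1: π = [0.3100, 0.3500, 0.3400], E[r] = 0.9300, γ^t·E[r] = 0.837000, running G = 1.737000
t=2: π = [0.2990, 0.3670, 0.3340], E[r] = 0.8970, γ^t·E[r] = 0.726570, running G = 2.463570
t=3: π = [0.2967, 0.3699, 0.3334], E[r] = 0.8901, γ^t·E[r] = 0.648883, running G = 3.112453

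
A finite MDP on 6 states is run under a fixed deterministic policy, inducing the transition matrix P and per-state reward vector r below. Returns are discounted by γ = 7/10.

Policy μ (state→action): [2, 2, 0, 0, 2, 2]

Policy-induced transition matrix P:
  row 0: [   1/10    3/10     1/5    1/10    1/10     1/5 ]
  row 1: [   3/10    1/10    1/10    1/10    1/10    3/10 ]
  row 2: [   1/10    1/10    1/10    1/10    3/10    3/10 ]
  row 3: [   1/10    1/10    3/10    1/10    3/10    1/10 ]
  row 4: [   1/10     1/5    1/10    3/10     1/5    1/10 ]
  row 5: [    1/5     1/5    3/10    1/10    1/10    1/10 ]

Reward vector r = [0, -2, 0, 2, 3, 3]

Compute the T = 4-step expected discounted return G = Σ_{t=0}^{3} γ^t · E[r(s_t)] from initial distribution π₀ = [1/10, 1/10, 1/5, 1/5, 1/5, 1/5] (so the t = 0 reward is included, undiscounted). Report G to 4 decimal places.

G = 3.0236

t=0: π = [0.1000, 0.1000, 0.2000, 0.2000, 0.2000, 0.2000], E[r] = 1.4000, γ^t·E[r] = 1.400000, running G = 1.400000
t=1: π = [0.1400, 0.1600, 0.1900, 0.1400, 0.2000, 0.1700], E[r] = 1.0700, γ^t·E[r] = 0.749000, running G = 2.149000
t=2: π = [0.1490, 0.1650, 0.1760, 0.1400, 0.1860, 0.1840], E[r] = 1.0600, γ^t·E[r] = 0.519400, running G = 2.668400
t=3: π = [0.1514, 0.1668, 0.1797, 0.1372, 0.1818, 0.1831], E[r] = 1.0355, γ^t·E[r] = 0.355177, running G = 3.023577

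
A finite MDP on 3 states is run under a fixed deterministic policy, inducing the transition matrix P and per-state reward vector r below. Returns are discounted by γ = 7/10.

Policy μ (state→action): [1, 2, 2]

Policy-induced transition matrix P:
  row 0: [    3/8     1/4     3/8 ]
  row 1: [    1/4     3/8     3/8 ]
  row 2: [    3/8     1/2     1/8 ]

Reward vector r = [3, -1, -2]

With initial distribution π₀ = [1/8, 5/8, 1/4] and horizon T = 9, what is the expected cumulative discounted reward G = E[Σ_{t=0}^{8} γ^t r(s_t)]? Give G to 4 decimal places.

G = -0.8204

t=0: π = [0.1250, 0.6250, 0.2500], E[r] = -0.7500, γ^t·E[r] = -0.750000, running G = -0.750000
t=1: π = [0.2969, 0.3906, 0.3125], E[r] = -0.1250, γ^t·E[r] = -0.087500, running G = -0.837500
t=2: π = [0.3262, 0.3770, 0.2969], E[r] = 0.0078, γ^t·E[r] = 0.003828, running G = -0.833672
t=3: π = [0.3279, 0.3713, 0.3008], E[r] = 0.0107, γ^t·E[r] = 0.003685, running G = -0.829987
t=4: π = [0.3286, 0.3716, 0.2998], E[r] = 0.0145, γ^t·E[r] = 0.003488, running G = -0.826500
t=5: π = [0.3285, 0.3714, 0.3000], E[r] = 0.0141, γ^t·E[r] = 0.002377, running G = -0.824122
t=6: π = [0.3286, 0.3714, 0.3000], E[r] = 0.0143, γ^t·E[r] = 0.001684, running G = -0.822439
t=7: π = [0.3286, 0.3714, 0.3000], E[r] = 0.0143, γ^t·E[r] = 0.001176, running G = -0.821263
t=8: π = [0.3286, 0.3714, 0.3000], E[r] = 0.0143, γ^t·E[r] = 0.000824, running G = -0.820439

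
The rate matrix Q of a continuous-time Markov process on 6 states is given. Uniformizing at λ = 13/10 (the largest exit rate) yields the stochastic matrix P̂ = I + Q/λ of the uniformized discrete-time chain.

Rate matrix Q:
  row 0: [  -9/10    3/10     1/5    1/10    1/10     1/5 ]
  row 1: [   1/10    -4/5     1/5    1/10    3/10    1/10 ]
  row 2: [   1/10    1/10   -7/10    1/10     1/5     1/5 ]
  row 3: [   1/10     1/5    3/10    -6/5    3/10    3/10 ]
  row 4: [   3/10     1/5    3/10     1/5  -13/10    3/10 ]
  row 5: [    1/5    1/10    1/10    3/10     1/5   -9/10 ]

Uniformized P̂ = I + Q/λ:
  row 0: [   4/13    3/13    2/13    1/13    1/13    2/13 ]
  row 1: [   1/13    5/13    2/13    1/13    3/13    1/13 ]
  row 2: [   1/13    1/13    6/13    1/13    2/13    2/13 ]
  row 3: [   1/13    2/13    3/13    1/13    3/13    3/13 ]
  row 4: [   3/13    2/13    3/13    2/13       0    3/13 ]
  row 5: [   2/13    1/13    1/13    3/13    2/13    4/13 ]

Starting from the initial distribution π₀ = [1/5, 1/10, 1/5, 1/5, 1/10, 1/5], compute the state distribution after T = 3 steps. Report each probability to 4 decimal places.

t=0: π = [0.2000, 0.1000, 0.2000, 0.2000, 0.1000, 0.2000]
t=1: π = [0.1538, 0.1615, 0.2231, 0.1154, 0.1462, 0.2000]
t=2: π = [0.1503, 0.1704, 0.2272, 0.1189, 0.1408, 0.1923]
t=3: π = [0.1481, 0.1725, 0.2289, 0.1173, 0.1429, 0.1903]

π = [0.1481, 0.1725, 0.2289, 0.1173, 0.1429, 0.1903]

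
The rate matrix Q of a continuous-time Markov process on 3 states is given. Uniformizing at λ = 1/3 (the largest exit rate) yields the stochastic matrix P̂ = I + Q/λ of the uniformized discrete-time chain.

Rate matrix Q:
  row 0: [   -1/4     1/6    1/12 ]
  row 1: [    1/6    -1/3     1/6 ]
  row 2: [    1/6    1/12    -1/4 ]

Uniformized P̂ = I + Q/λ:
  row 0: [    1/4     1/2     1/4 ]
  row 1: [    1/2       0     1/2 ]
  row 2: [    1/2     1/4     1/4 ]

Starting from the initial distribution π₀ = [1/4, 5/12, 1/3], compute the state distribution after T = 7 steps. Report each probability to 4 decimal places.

t=0: π = [0.2500, 0.4167, 0.3333]
t=1: π = [0.4375, 0.2083, 0.3542]
t=2: π = [0.3906, 0.3073, 0.3021]
t=3: π = [0.4023, 0.2708, 0.3268]
t=4: π = [0.3994, 0.2829, 0.3177]
t=5: π = [0.4001, 0.2791, 0.3207]
t=6: π = [0.4000, 0.2803, 0.3198]
t=7: π = [0.4000, 0.2799, 0.3201]

π = [0.4000, 0.2799, 0.3201]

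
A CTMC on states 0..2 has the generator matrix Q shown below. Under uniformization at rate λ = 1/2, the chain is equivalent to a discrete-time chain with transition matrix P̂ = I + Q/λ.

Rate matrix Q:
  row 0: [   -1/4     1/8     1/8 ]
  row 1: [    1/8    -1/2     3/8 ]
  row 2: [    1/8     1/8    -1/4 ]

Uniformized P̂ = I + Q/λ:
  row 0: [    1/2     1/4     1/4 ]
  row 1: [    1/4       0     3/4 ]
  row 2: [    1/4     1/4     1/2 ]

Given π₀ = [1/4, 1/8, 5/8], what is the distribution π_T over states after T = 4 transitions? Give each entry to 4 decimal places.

π = [0.3330, 0.1997, 0.4673]

t=0: π = [0.2500, 0.1250, 0.6250]
t=1: π = [0.3125, 0.2188, 0.4688]
t=2: π = [0.3281, 0.1953, 0.4766]
t=3: π = [0.3320, 0.2012, 0.4668]
t=4: π = [0.3330, 0.1997, 0.4673]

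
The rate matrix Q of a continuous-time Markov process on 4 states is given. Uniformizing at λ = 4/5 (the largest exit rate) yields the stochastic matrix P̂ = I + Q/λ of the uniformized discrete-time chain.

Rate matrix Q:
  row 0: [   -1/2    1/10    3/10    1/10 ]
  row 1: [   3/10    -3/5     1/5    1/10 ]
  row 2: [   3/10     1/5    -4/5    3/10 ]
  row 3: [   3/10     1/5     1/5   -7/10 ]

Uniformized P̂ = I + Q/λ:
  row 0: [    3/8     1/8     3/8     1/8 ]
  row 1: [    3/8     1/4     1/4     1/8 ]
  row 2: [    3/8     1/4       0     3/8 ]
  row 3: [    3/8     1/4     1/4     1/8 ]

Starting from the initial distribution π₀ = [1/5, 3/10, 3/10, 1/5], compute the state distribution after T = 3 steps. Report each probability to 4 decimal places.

t=0: π = [0.2000, 0.3000, 0.3000, 0.2000]
t=1: π = [0.3750, 0.2250, 0.2000, 0.2000]
t=2: π = [0.3750, 0.2031, 0.2469, 0.1750]
t=3: π = [0.3750, 0.2031, 0.2352, 0.1867]

π = [0.3750, 0.2031, 0.2352, 0.1867]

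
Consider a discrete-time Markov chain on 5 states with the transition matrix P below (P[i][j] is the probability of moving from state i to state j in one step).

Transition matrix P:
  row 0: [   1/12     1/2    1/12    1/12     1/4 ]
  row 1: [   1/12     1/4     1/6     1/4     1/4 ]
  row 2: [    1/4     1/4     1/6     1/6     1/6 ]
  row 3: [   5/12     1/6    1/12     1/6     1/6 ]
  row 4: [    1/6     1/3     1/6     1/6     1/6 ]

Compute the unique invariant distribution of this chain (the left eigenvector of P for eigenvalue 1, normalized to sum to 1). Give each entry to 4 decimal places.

Balance equations π_j = Σ_i π_i·P[i][j]:
  π_0 = 1/12·π_0 + 1/12·π_1 + 1/4·π_2 + 5/12·π_3 + 1/6·π_4
  π_1 = 1/2·π_0 + 1/4·π_1 + 1/4·π_2 + 1/6·π_3 + 1/3·π_4
  π_2 = 1/12·π_0 + 1/6·π_1 + 1/6·π_2 + 1/12·π_3 + 1/6·π_4
  π_3 = 1/12·π_0 + 1/4·π_1 + 1/6·π_2 + 1/6·π_3 + 1/6·π_4
  normalize: π_0 + π_1 + π_2 + π_3 + π_4 = 1
Solving the linear system gives exactly π = [2322/12749, 200/671, 1744/12749, 2248/12749, 2635/12749].

π = [0.1821, 0.2981, 0.1368, 0.1763, 0.2067]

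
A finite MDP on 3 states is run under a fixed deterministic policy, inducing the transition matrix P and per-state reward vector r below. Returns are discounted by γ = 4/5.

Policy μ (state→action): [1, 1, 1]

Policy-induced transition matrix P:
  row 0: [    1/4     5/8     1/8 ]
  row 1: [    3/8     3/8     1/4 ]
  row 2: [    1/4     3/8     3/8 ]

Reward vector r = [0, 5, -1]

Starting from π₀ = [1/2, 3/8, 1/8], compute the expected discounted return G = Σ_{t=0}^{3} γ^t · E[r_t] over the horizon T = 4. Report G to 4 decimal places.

G = 5.9093

t=0: π = [0.5000, 0.3750, 0.1250], E[r] = 1.7500, γ^t·E[r] = 1.750000, running G = 1.750000
t=1: π = [0.2969, 0.5000, 0.2031], E[r] = 2.2969, γ^t·E[r] = 1.837500, running G = 3.587500
t=2: π = [0.3125, 0.4492, 0.2383], E[r] = 2.0078, γ^t·E[r] = 1.285000, running G = 4.872500
t=3: π = [0.3062, 0.4531, 0.2407], E[r] = 2.0249, γ^t·E[r] = 1.036750, running G = 5.909250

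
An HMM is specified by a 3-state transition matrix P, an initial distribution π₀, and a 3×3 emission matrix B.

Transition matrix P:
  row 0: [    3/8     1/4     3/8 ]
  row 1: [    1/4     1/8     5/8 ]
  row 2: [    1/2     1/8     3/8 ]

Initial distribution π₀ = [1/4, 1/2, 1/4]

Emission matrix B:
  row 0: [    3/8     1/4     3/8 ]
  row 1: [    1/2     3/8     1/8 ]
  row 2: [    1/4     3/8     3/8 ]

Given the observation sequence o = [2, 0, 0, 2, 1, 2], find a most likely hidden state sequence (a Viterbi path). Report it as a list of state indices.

t=0: δ = [9.375e-02, 6.250e-02, 9.375e-02]  (obs o_0=2)
t=1: δ = [1.758e-02, 1.172e-02, 9.766e-03]  ψ = [2, 0, 1]  (obs o_1=0)
t=2: δ = [2.472e-03, 2.197e-03, 1.831e-03]  ψ = [0, 0, 1]  (obs o_2=0)
t=3: δ = [3.476e-04, 7.725e-05, 5.150e-04]  ψ = [0, 0, 1]  (obs o_3=2)
t=4: δ = [6.437e-05, 3.259e-05, 7.242e-05]  ψ = [2, 0, 2]  (obs o_4=1)
t=5: δ = [1.358e-05, 2.012e-06, 1.018e-05]  ψ = [2, 0, 2]  (obs o_5=2)
backtrack: best end state = 0; path = [2, 0, 1, 2, 2, 0]

path = [2, 0, 1, 2, 2, 0]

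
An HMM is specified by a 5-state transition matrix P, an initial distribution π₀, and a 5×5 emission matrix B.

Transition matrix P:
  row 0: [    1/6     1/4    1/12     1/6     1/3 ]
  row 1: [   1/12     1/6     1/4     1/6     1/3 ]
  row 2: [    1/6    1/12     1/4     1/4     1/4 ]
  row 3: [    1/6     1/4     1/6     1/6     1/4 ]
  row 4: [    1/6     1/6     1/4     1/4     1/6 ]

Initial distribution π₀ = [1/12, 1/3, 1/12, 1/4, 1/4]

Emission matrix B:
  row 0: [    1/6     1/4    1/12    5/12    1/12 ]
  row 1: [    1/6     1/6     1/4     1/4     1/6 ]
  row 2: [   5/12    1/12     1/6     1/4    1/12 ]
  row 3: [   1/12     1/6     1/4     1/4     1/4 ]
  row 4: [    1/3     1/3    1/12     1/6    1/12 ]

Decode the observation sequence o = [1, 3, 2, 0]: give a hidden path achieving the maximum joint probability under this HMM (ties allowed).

t=0: δ = [2.083e-02, 5.556e-02, 6.944e-03, 4.167e-02, 8.333e-02]  (obs o_0=1)
t=1: δ = [5.787e-03, 3.472e-03, 5.208e-03, 5.208e-03, 3.086e-03]  ψ = [4, 4, 4, 4, 1]  (obs o_1=3)
t=2: δ = [8.038e-05, 3.617e-04, 2.170e-04, 3.255e-04, 1.608e-04]  ψ = [0, 0, 2, 2, 0]  (obs o_2=2)
t=3: δ = [9.042e-06, 1.356e-05, 3.768e-05, 5.023e-06, 4.019e-05]  ψ = [3, 3, 1, 1, 1]  (obs o_3=0)
backtrack: best end state = 4; path = [4, 0, 1, 4]

path = [4, 0, 1, 4]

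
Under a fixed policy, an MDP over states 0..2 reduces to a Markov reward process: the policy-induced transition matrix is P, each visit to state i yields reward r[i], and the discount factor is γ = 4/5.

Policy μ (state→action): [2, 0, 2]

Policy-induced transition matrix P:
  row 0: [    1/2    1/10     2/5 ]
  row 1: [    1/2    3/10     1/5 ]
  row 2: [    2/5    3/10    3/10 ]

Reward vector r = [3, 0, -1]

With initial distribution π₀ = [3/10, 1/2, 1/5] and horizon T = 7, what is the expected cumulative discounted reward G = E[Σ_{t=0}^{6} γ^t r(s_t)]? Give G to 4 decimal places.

t=0: π = [0.3000, 0.5000, 0.2000], E[r] = 0.7000, γ^t·E[r] = 0.700000, running G = 0.700000
t=1: π = [0.4800, 0.2400, 0.2800], E[r] = 1.1600, γ^t·E[r] = 0.928000, running G = 1.628000
t=2: π = [0.4720, 0.2040, 0.3240], E[r] = 1.0920, γ^t·E[r] = 0.698880, running G = 2.326880
t=3: π = [0.4676, 0.2056, 0.3268], E[r] = 1.0760, γ^t·E[r] = 0.550912, running G = 2.877792
t=4: π = [0.4673, 0.2065, 0.3262], E[r] = 1.0758, γ^t·E[r] = 0.440631, running G = 3.318423
t=5: π = [0.4674, 0.2065, 0.3261], E[r] = 1.0761, γ^t·E[r] = 0.352602, running G = 3.671025
t=6: π = [0.4674, 0.2065, 0.3261], E[r] = 1.0761, γ^t·E[r] = 0.282091, running G = 3.953116

G = 3.9531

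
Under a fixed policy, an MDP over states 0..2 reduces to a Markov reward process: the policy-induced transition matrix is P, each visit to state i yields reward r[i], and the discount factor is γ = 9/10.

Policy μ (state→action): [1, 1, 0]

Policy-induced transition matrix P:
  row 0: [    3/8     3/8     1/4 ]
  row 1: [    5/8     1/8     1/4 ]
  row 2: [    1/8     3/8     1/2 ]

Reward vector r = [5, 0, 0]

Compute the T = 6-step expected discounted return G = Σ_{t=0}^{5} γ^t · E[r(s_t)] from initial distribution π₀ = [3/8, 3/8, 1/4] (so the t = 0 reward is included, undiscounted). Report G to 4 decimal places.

G = 8.8217

t=0: π = [0.3750, 0.3750, 0.2500], E[r] = 1.8750, γ^t·E[r] = 1.875000, running G = 1.875000
t=1: π = [0.4063, 0.2813, 0.3125], E[r] = 2.0313, γ^t·E[r] = 1.828125, running G = 3.703125
t=2: π = [0.3672, 0.3047, 0.3281], E[r] = 1.8359, γ^t·E[r] = 1.487109, running G = 5.190234
t=3: π = [0.3691, 0.2988, 0.3320], E[r] = 1.8457, γ^t·E[r] = 1.345518, running G = 6.535752
t=4: π = [0.3667, 0.3003, 0.3330], E[r] = 1.8335, γ^t·E[r] = 1.202957, running G = 7.738709
t=5: π = [0.3668, 0.2999, 0.3333], E[r] = 1.8341, γ^t·E[r] = 1.083022, running G = 8.821730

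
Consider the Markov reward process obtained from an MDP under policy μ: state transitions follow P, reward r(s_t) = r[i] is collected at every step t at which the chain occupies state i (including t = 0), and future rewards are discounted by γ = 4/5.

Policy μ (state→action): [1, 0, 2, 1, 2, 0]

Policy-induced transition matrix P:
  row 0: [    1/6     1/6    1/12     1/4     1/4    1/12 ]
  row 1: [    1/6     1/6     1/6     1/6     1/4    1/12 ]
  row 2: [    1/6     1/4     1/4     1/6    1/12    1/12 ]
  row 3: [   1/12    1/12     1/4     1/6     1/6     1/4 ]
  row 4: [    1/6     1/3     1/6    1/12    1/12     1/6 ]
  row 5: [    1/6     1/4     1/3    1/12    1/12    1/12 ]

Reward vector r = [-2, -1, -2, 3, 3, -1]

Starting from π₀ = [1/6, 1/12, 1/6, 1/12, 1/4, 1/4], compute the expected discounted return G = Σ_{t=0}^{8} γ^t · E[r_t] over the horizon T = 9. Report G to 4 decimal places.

t=0: π = [0.1667, 0.0833, 0.1667, 0.0833, 0.2500, 0.2500], E[r] = 0.0000, γ^t·E[r] = 0.000000, running G = 0.000000
t=1: π = [0.1597, 0.2361, 0.2153, 0.1389, 0.1319, 0.1181], E[r] = -0.2917, γ^t·E[r] = -0.233333, running G = -0.233333
t=2: π = [0.1551, 0.2049, 0.2025, 0.1591, 0.1609, 0.1175], E[r] = -0.0775, γ^t·E[r] = -0.049630, running G = -0.282963
t=3: π = [0.1534, 0.2069, 0.2035, 0.1564, 0.1566, 0.1233], E[r] = -0.1049, γ^t·E[r] = -0.053728, running G = -0.336691
t=4: π = [0.1536, 0.2070, 0.2044, 0.1561, 0.1564, 0.1224], E[r] = -0.1079, γ^t·E[r] = -0.044184, running G = -0.380876
t=5: π = [0.1537, 0.2070, 0.2043, 0.1562, 0.1564, 0.1224], E[r] = -0.1073, γ^t·E[r] = -0.035153, running G = -0.416029
t=6: π = [0.1536, 0.2069, 0.2043, 0.1562, 0.1565, 0.1224], E[r] = -0.1072, γ^t·E[r] = -0.028099, running G = -0.444127
t=7: π = [0.1536, 0.2069, 0.2043, 0.1562, 0.1565, 0.1224], E[r] = -0.1072, γ^t·E[r] = -0.022486, running G = -0.466613
t=8: π = [0.1536, 0.2069, 0.2043, 0.1562, 0.1565, 0.1224], E[r] = -0.1072, γ^t·E[r] = -0.017989, running G = -0.484602

G = -0.4846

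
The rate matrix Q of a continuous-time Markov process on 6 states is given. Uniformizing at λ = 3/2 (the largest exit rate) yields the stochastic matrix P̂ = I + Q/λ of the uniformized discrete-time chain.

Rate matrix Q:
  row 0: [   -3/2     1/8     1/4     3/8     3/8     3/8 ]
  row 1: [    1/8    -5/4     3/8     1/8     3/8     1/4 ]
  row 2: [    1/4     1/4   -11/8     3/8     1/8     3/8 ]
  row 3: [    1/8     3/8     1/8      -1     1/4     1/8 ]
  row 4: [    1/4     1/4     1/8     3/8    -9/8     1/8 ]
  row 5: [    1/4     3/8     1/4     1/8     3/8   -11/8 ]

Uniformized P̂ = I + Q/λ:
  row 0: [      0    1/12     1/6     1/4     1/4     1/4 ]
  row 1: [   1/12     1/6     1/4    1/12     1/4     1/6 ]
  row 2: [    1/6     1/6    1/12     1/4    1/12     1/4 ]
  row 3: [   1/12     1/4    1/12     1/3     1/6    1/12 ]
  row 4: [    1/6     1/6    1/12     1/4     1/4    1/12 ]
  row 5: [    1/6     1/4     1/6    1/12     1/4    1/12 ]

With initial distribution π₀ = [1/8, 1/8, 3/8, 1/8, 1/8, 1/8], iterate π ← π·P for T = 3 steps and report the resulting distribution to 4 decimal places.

π = [0.1147, 0.1863, 0.1359, 0.2126, 0.2096, 0.1409]

t=0: π = [0.1250, 0.1250, 0.3750, 0.1250, 0.1250, 0.1250]
t=1: π = [0.1250, 0.1771, 0.1250, 0.2188, 0.1771, 0.1771]
t=2: π = [0.1128, 0.1892, 0.1380, 0.2092, 0.2109, 0.1398]
t=3: π = [0.1147, 0.1863, 0.1359, 0.2126, 0.2096, 0.1409]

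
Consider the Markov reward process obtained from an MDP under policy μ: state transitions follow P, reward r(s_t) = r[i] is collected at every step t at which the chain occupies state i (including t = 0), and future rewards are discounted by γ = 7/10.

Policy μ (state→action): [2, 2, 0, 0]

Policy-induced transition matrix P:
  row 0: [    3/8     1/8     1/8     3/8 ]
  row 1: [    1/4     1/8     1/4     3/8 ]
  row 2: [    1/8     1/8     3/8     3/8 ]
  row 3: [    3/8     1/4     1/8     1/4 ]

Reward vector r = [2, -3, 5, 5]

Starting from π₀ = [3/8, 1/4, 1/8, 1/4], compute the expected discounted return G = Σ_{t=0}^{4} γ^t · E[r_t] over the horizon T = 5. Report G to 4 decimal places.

t=0: π = [0.3750, 0.2500, 0.1250, 0.2500], E[r] = 1.8750, γ^t·E[r] = 1.875000, running G = 1.875000
t=1: π = [0.3125, 0.1563, 0.1875, 0.3438], E[r] = 2.8125, γ^t·E[r] = 1.968750, running G = 3.843750
t=2: π = [0.3086, 0.1680, 0.1914, 0.3320], E[r] = 2.7305, γ^t·E[r] = 1.337930, running G = 5.181680
t=3: π = [0.3062, 0.1665, 0.1938, 0.3335], E[r] = 2.7495, γ^t·E[r] = 0.943083, running G = 6.124762
t=4: π = [0.3057, 0.1667, 0.1943, 0.3333], E[r] = 2.7493, γ^t·E[r] = 0.660114, running G = 6.784876

G = 6.7849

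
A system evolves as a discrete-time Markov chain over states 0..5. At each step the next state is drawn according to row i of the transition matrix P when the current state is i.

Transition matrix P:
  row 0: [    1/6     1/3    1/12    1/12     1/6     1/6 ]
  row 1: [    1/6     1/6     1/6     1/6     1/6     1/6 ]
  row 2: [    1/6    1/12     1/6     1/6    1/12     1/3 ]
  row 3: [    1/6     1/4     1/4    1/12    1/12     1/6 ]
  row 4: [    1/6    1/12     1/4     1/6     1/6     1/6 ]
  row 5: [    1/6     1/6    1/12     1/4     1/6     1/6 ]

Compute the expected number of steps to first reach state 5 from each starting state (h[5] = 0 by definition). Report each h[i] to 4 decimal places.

h = [5.1764, 5.1011, 4.2568, 5.0416, 5.0307, 0.0000]

First-step conditioning: h[5] = 0; for i ≠ 5, h[i] = 1 + Σ_k P[i][k]·h[k].
  h[0] = 1 + 1/6·h[0] + 1/3·h[1] + 1/12·h[2] + 1/12·h[3] + 1/6·h[4]
  h[1] = 1 + 1/6·h[0] + 1/6·h[1] + 1/6·h[2] + 1/6·h[3] + 1/6·h[4]
  h[2] = 1 + 1/6·h[0] + 1/12·h[1] + 1/6·h[2] + 1/6·h[3] + 1/12·h[4]
  h[3] = 1 + 1/6·h[0] + 1/4·h[1] + 1/4·h[2] + 1/12·h[3] + 1/12·h[4]
  h[4] = 1 + 1/6·h[0] + 1/12·h[1] + 1/4·h[2] + 1/6·h[3] + 1/6·h[4]
Solving the 5×5 linear system over states ≠ 5 gives exactly h = [68862/13303, 67860/13303, 56628/13303, 67068/13303, 66924/13303, 0] (h[5] = 0 is the target).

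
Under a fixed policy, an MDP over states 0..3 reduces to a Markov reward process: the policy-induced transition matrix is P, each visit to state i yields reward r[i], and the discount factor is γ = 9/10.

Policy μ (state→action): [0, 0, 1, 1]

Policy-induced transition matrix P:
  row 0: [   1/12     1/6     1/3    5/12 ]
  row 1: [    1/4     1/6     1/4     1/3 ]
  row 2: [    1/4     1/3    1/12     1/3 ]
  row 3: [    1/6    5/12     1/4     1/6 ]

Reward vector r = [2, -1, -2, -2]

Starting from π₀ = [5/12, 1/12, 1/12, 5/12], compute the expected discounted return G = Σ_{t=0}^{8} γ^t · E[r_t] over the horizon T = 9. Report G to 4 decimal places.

G = -5.2516

t=0: π = [0.4167, 0.0833, 0.0833, 0.4167], E[r] = -0.2500, γ^t·E[r] = -0.250000, running G = -0.250000
t=1: π = [0.1458, 0.2847, 0.2708, 0.2986], E[r] = -1.1319, γ^t·E[r] = -1.018750, running G = -1.268750
t=2: π = [0.2008, 0.2865, 0.2170, 0.2957], E[r] = -0.9103, γ^t·E[r] = -0.737344, running G = -2.006094
t=3: π = [0.1919, 0.2768, 0.2306, 0.3008], E[r] = -0.9557, γ^t·E[r] = -0.696691, running G = -2.702785
t=4: π = [0.1930, 0.2803, 0.2276, 0.2992], E[r] = -0.9479, γ^t·E[r] = -0.621915, running G = -3.324700
t=5: π = [0.1929, 0.2794, 0.2282, 0.2995], E[r] = -0.9490, γ^t·E[r] = -0.560360, running G = -3.885060
t=6: π = [0.1929, 0.2796, 0.2281, 0.2995], E[r] = -0.9489, γ^t·E[r] = -0.504271, running G = -4.389332
t=7: π = [0.1929, 0.2795, 0.2281, 0.2995], E[r] = -0.9489, γ^t·E[r] = -0.453843, running G = -4.843175
t=8: π = [0.1929, 0.2796, 0.2281, 0.2995], E[r] = -0.9489, γ^t·E[r] = -0.408460, running G = -5.251635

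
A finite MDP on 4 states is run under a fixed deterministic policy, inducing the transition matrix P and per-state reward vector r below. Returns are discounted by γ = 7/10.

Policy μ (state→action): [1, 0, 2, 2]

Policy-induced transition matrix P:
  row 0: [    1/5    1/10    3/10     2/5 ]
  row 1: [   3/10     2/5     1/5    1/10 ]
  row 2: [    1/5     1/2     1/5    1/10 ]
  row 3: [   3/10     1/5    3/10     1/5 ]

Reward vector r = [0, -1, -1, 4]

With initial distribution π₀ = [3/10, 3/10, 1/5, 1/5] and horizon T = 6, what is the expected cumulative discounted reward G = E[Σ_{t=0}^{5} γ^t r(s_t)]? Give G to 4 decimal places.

G = 0.7905

t=0: π = [0.3000, 0.3000, 0.2000, 0.2000], E[r] = 0.3000, γ^t·E[r] = 0.300000, running G = 0.300000
t=1: π = [0.2500, 0.2900, 0.2500, 0.2100], E[r] = 0.3000, γ^t·E[r] = 0.210000, running G = 0.510000
t=2: π = [0.2500, 0.3080, 0.2460, 0.1960], E[r] = 0.2300, γ^t·E[r] = 0.112700, running G = 0.622700
t=3: π = [0.2504, 0.3104, 0.2446, 0.1946], E[r] = 0.2234, γ^t·E[r] = 0.076626, running G = 0.699326
t=4: π = [0.2505, 0.3104, 0.2445, 0.1946], E[r] = 0.2234, γ^t·E[r] = 0.053638, running G = 0.752965
t=5: π = [0.2505, 0.3104, 0.2445, 0.1946], E[r] = 0.2235, γ^t·E[r] = 0.037570, running G = 0.790535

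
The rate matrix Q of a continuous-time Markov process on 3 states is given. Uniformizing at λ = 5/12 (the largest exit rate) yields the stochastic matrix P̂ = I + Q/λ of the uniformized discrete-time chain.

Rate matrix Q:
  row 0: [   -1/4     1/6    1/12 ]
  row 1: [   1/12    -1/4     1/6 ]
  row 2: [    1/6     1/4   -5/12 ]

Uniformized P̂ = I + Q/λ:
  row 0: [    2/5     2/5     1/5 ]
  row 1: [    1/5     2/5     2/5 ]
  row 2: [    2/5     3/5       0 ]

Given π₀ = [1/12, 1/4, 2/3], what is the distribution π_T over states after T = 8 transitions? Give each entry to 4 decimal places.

t=0: π = [0.0833, 0.2500, 0.6667]
t=1: π = [0.3500, 0.5333, 0.1167]
t=2: π = [0.2933, 0.4233, 0.2833]
t=3: π = [0.3153, 0.4567, 0.2280]
t=4: π = [0.3087, 0.4456, 0.2457]
t=5: π = [0.3109, 0.4491, 0.2400]
t=6: π = [0.3102, 0.4480, 0.2418]
t=7: π = [0.3104, 0.4484, 0.2412]
t=8: π = [0.3103, 0.4482, 0.2414]

π = [0.3103, 0.4482, 0.2414]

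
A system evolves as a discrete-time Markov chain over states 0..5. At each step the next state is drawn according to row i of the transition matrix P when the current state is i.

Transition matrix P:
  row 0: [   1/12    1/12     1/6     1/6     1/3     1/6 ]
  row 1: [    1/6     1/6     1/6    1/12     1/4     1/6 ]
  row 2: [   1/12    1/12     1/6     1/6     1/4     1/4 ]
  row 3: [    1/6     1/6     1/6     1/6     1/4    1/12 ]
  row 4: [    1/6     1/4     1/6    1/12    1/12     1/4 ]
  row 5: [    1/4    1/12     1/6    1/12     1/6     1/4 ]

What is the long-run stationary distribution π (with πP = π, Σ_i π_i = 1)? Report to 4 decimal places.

π = [0.1568, 0.1402, 0.1667, 0.1203, 0.2108, 0.2052]

Balance equations π_j = Σ_i π_i·P[i][j]:
  π_0 = 1/12·π_0 + 1/6·π_1 + 1/12·π_2 + 1/6·π_3 + 1/6·π_4 + 1/4·π_5
  π_1 = 1/12·π_0 + 1/6·π_1 + 1/12·π_2 + 1/6·π_3 + 1/4·π_4 + 1/12·π_5
  π_2 = 1/6·π_0 + 1/6·π_1 + 1/6·π_2 + 1/6·π_3 + 1/6·π_4 + 1/6·π_5
  π_3 = 1/6·π_0 + 1/12·π_1 + 1/6·π_2 + 1/6·π_3 + 1/12·π_4 + 1/12·π_5
  π_4 = 1/3·π_0 + 1/4·π_1 + 1/4·π_2 + 1/4·π_3 + 1/12·π_4 + 1/6·π_5
  normalize: π_0 + π_1 + π_2 + π_3 + π_4 + π_5 = 1
Solving the linear system gives exactly π = [20857/133008, 6215/44336, 1/6, 16003/133008, 14021/66504, 27293/133008].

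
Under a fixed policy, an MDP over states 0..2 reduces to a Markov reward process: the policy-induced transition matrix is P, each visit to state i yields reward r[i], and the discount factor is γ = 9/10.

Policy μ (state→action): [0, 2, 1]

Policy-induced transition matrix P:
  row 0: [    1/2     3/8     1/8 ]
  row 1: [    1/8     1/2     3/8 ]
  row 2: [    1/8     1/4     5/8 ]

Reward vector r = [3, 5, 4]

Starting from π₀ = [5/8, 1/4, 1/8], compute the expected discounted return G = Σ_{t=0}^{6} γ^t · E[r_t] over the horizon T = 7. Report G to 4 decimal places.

t=0: π = [0.6250, 0.2500, 0.1250], E[r] = 3.6250, γ^t·E[r] = 3.625000, running G = 3.625000
t=1: π = [0.3594, 0.3906, 0.2500], E[r] = 4.0313, γ^t·E[r] = 3.628125, running G = 7.253125
t=2: π = [0.2598, 0.3926, 0.3477], E[r] = 4.1328, γ^t·E[r] = 3.347578, running G = 10.600703
t=3: π = [0.2224, 0.3806, 0.3970], E[r] = 4.1582, γ^t·E[r] = 3.031330, running G = 13.632033
t=4: π = [0.2084, 0.3730, 0.4186], E[r] = 4.1646, γ^t·E[r] = 2.732362, running G = 16.364395
t=5: π = [0.2032, 0.3693, 0.4276], E[r] = 4.1661, γ^t·E[r] = 2.460063, running G = 18.824458
t=6: π = [0.2012, 0.3677, 0.4311], E[r] = 4.1665, γ^t·E[r] = 2.214267, running G = 21.038725

G = 21.0387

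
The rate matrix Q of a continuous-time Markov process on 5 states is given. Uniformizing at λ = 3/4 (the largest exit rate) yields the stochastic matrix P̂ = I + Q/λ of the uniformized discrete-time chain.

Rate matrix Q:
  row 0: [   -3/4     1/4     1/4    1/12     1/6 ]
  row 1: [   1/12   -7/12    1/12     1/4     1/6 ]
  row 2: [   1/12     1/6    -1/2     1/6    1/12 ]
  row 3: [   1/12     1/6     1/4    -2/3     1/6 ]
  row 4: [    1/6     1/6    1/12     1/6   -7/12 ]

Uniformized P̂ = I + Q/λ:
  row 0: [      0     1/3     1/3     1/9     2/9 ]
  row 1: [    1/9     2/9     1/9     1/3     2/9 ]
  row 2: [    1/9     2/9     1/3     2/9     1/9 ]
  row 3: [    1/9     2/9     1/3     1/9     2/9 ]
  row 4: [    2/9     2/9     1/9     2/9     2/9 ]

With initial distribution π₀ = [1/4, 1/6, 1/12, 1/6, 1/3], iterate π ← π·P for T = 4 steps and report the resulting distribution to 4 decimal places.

t=0: π = [0.2500, 0.1667, 0.0833, 0.1667, 0.3333]
t=1: π = [0.1204, 0.2500, 0.2222, 0.1944, 0.2130]
t=2: π = [0.1214, 0.2356, 0.2305, 0.2150, 0.1975]
t=3: π = [0.1196, 0.2357, 0.2371, 0.2110, 0.1966]
t=4: π = [0.1197, 0.2355, 0.2373, 0.2117, 0.1959]

π = [0.1197, 0.2355, 0.2373, 0.2117, 0.1959]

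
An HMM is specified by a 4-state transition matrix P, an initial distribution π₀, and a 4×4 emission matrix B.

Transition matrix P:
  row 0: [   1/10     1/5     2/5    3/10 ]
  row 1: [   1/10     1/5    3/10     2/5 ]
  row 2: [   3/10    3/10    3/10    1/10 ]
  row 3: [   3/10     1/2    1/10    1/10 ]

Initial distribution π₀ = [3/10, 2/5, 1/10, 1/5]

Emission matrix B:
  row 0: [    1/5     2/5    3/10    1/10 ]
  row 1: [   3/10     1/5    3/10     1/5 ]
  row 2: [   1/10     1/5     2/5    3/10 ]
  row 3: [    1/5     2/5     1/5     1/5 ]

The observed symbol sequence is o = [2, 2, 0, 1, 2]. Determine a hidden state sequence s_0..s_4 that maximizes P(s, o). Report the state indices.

path = [1, 3, 1, 3, 1]

t=0: δ = [9.000e-02, 1.200e-01, 4.000e-02, 4.000e-02]  (obs o_0=2)
t=1: δ = [3.600e-03, 7.200e-03, 1.440e-02, 9.600e-03]  ψ = [1, 1, 0, 1]  (obs o_1=2)
t=2: δ = [8.640e-04, 1.440e-03, 4.320e-04, 5.760e-04]  ψ = [2, 3, 2, 1]  (obs o_2=0)
t=3: δ = [6.912e-05, 5.760e-05, 8.640e-05, 2.304e-04]  ψ = [3, 1, 1, 1]  (obs o_3=1)
t=4: δ = [2.074e-05, 3.456e-05, 1.106e-05, 4.608e-06]  ψ = [3, 3, 0, 1]  (obs o_4=2)
backtrack: best end state = 1; path = [1, 3, 1, 3, 1]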